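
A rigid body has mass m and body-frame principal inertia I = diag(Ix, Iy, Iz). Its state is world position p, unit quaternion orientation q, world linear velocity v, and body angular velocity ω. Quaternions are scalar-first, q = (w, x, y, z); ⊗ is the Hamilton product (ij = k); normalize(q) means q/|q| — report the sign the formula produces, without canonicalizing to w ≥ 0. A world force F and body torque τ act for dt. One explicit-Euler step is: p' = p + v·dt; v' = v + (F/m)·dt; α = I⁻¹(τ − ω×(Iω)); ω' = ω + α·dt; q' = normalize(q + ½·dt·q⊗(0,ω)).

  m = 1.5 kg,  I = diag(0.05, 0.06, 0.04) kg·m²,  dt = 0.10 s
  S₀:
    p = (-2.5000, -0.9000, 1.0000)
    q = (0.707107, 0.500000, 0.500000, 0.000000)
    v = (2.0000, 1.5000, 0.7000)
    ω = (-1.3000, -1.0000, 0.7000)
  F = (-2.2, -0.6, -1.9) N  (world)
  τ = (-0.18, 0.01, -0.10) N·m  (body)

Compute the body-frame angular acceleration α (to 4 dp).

gyro term ω×Iω = (0.0140, -0.0091, 0.0130)
(τ − ω×Iω)/I = (-3.8800, 0.3183, -2.8250)

α = (-3.8800, 0.3183, -2.8250)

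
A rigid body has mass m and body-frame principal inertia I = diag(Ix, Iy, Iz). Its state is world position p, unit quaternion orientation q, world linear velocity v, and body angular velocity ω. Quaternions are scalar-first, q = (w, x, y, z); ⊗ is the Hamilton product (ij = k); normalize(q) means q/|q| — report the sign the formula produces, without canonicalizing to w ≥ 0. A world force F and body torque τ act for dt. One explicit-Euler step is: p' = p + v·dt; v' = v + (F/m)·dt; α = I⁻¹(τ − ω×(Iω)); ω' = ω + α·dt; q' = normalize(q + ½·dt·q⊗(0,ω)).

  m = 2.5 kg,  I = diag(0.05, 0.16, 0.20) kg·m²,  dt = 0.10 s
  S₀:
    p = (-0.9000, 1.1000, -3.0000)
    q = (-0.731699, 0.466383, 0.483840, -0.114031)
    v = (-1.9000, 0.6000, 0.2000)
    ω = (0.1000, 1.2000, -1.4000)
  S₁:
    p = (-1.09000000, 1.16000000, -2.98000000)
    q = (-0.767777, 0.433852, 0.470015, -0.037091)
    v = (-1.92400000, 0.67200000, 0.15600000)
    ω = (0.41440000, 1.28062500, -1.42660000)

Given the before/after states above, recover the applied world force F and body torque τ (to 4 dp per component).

velocity change Δv = (-0.02400000, 0.07200000, -0.04400000)
applied force F = (-0.6000, 1.8000, -1.1000)
rate change Δω = (0.31440000, 0.08062500, -0.02660000)
gyro term ω₀×Iω₀ = (-0.0672, 0.0210, 0.0132)
τ = I·(Δω/dt) + ω₀×(Iω₀) = (0.0900, 0.1500, -0.0400)

F = (-0.6000, 1.8000, -1.1000)
τ = (0.0900, 0.1500, -0.0400)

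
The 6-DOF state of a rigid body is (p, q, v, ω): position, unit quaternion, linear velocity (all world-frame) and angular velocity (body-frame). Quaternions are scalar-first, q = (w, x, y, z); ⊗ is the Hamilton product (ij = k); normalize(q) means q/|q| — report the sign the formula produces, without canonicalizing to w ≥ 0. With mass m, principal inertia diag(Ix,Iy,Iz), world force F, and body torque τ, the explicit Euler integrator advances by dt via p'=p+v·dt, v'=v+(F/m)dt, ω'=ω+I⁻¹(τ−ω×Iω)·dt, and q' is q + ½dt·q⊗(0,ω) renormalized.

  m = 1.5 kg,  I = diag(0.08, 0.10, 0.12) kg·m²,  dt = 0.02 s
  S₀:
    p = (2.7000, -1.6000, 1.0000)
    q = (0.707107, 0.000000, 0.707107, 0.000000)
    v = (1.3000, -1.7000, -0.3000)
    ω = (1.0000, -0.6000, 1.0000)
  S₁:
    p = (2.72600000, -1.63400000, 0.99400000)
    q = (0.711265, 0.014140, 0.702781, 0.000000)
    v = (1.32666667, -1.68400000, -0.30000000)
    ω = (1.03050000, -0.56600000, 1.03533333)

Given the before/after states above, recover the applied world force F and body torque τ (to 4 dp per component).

ω₁ − ω₀ = (0.03050000, 0.03400000, 0.03533333)
applied torque τ = (0.1100, 0.1300, 0.2000)
velocity change Δv = (0.02666667, 0.01600000, 0.00000000)
applied force F = (2.0000, 1.2000, 0.0000)

F = (2.0000, 1.2000, 0.0000)
τ = (0.1100, 0.1300, 0.2000)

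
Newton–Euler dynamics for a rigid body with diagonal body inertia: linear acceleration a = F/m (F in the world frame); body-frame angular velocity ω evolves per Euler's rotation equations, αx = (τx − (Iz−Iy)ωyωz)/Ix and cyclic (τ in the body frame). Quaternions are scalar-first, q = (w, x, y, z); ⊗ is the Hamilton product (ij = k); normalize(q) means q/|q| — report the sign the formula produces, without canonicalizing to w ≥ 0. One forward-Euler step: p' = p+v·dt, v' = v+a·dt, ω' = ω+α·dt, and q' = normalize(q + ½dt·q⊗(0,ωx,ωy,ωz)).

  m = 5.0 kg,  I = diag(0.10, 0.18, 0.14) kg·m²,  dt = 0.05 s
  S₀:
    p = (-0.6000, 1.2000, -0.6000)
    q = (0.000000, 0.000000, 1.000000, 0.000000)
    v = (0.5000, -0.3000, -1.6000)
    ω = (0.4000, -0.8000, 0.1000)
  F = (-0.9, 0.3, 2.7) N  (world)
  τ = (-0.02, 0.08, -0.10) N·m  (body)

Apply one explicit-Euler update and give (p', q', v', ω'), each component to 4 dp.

p' = (-0.5750, 1.1850, -0.6800)
q' = (0.0200, 0.0025, 0.9997, -0.0100)
v' = (0.4910, -0.2970, -1.5730)
ω' = (0.3884, -0.7773, 0.0734)

p + v·dt = (-0.5750, 1.1850, -0.6800)
v' = v + a·dt = (0.4910, -0.2970, -1.5730)
gyro term ω×Iω = (0.0032, -0.0016, -0.0256)
(τ − ω×Iω)/I = (-0.2320, 0.4533, -0.5314)
ω + α·dt = (0.3884, -0.7773, 0.0734)
2q̇ = q⊗(0,ω) = (0.8000000, 0.1000000, 0.0000000, -0.4000000)
q + ½dt·q⊗(0,ω), renormalized = (0.0200, 0.0025, 0.9997, -0.0100)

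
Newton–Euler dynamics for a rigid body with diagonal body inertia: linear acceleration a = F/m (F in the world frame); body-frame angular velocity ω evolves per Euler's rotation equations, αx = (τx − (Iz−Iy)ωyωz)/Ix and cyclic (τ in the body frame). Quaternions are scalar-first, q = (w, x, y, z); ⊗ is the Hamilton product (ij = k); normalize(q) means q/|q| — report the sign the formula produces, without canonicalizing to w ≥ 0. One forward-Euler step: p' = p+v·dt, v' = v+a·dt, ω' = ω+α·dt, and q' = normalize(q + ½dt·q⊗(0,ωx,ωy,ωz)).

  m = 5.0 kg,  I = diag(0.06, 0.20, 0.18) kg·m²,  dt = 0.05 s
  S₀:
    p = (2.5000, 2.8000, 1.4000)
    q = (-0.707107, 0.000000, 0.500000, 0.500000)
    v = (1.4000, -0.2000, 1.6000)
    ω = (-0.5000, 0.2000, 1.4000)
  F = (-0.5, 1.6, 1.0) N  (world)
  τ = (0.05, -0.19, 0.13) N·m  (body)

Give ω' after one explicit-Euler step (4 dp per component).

ω' = (-0.4537, 0.1315, 1.4400)

(τ − ω×Iω)/I = (0.9267, -1.3700, 0.8000)
ω + α·dt = (-0.4537, 0.1315, 1.4400)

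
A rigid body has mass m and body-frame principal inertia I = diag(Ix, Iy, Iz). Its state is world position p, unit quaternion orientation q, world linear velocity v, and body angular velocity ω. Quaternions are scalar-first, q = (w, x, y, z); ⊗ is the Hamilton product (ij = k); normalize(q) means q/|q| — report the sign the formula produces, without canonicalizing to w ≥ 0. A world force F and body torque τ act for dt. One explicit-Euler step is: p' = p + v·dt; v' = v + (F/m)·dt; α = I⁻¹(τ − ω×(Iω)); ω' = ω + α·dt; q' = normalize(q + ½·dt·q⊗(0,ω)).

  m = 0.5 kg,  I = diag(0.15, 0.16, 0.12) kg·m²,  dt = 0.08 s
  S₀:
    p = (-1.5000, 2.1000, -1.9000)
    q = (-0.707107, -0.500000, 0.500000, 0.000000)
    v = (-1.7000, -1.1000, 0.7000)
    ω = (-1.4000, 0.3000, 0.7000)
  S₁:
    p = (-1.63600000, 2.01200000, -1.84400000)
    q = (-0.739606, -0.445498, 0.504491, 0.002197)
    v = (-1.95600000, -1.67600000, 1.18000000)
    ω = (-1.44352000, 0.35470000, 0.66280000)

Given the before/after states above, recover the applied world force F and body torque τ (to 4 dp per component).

v₁ − v₀ = (-0.25600000, -0.57600000, 0.48000000)
F = m·Δv/dt = (-1.6000, -3.6000, 3.0000)
Δω = ω₁−ω₀ = (-0.04352000, 0.05470000, -0.03720000)
gyro term ω₀×Iω₀ = (-0.0084, -0.0294, -0.0042)
applied torque τ = (-0.0900, 0.0800, -0.0600)

F = (-1.6000, -3.6000, 3.0000)
τ = (-0.0900, 0.0800, -0.0600)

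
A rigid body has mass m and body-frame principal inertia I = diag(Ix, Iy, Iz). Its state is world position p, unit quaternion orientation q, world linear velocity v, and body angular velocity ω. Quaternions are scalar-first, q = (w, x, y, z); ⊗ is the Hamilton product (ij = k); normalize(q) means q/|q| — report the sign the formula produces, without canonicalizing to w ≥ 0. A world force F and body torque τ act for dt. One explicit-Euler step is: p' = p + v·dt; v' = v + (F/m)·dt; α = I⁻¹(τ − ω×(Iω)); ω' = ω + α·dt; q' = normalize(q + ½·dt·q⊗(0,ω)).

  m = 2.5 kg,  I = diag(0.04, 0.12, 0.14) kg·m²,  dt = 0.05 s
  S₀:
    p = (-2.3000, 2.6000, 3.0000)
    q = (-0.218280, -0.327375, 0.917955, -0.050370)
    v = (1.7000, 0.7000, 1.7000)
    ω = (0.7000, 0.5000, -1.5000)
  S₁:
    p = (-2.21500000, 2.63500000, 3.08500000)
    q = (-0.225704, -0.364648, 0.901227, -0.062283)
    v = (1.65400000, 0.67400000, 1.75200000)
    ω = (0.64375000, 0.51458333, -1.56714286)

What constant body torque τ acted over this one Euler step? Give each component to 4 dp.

Δω = ω₁−ω₀ = (-0.05625000, 0.01458333, -0.06714286)
I·α + gyro = (-0.0600, 0.1400, -0.1600)

τ = (-0.0600, 0.1400, -0.1600)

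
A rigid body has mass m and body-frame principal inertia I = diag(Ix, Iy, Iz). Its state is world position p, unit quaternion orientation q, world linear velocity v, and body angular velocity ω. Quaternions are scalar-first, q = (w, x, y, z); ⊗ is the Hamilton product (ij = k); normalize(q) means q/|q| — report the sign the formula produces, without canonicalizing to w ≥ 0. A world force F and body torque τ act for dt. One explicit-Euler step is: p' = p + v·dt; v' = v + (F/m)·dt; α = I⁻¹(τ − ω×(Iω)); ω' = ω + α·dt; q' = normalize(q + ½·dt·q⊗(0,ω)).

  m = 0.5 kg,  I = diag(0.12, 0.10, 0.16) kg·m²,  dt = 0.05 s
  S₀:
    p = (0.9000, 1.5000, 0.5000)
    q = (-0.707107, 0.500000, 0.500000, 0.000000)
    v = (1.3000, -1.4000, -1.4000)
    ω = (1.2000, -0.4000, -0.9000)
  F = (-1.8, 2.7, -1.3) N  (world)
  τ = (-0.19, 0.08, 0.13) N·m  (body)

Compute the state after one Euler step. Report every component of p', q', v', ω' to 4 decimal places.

p' = (0.9650, 1.4300, 0.4300)
q' = (-0.7166, 0.4672, 0.5179, -0.0041)
v' = (1.1200, -1.1300, -1.5300)
ω' = (1.1118, -0.3816, -0.8624)

angular accel α = (-1.7633, 0.3680, 0.7525)
ω + α·dt = (1.1118, -0.3816, -0.8624)
2q̇ = q⊗(0,ω) = (-0.4000000, -1.2985284, 0.7328428, -0.1636037)
q + ½dt·q⊗(0,ω), renormalized = (-0.7166, 0.4672, 0.5179, -0.0041)
linear accel F/m = (-3.6000, 5.4000, -2.6000)
p' = p + v·dt = (0.9650, 1.4300, 0.4300)
v + (F/m)dt = (1.1200, -1.1300, -1.5300)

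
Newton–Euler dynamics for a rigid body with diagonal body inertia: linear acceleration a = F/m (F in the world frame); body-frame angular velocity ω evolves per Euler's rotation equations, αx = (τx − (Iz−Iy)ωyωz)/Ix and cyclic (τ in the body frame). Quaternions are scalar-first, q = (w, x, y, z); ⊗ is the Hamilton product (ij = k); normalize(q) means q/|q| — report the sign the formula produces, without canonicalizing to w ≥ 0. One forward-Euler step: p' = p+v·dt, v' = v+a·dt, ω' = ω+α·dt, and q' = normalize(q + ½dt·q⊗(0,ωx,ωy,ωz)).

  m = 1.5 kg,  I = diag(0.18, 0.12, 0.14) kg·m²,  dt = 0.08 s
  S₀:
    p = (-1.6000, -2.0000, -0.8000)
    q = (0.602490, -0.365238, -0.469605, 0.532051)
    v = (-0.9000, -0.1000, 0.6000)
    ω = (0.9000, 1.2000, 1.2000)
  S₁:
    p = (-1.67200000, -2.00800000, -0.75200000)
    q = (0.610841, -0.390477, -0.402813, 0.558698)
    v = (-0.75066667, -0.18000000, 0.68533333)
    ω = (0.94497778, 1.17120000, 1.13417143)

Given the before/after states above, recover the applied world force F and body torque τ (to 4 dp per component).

v₁ − v₀ = (0.14933333, -0.08000000, 0.08533333)
m·(v₁−v₀)/dt = (2.8000, -1.5000, 1.6000)
Δω = ω₁−ω₀ = (0.04497778, -0.02880000, -0.06582857)
applied torque τ = (0.1300, 0.0000, -0.1800)

F = (2.8000, -1.5000, 1.6000)
τ = (0.1300, 0.0000, -0.1800)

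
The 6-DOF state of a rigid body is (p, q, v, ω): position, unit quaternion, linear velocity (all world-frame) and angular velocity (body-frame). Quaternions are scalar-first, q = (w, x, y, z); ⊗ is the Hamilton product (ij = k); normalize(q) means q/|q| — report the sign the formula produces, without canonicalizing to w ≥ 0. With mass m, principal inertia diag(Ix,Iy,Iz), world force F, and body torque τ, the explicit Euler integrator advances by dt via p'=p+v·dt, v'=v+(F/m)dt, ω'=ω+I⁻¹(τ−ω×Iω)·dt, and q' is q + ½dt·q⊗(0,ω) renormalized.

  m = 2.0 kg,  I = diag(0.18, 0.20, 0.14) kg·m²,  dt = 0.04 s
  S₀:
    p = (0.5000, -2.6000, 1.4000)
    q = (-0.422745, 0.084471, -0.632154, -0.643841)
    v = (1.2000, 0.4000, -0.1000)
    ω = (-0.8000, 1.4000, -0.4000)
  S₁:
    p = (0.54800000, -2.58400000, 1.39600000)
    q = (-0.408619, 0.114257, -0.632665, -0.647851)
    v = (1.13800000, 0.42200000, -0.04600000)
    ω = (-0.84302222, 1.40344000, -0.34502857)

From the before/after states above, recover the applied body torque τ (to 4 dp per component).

Δω = ω₁−ω₀ = (-0.04302222, 0.00344000, 0.05497143)
precession coupling = (0.0336, 0.0128, -0.0224)
I·α + gyro = (-0.1600, 0.0300, 0.1700)

τ = (-0.1600, 0.0300, 0.1700)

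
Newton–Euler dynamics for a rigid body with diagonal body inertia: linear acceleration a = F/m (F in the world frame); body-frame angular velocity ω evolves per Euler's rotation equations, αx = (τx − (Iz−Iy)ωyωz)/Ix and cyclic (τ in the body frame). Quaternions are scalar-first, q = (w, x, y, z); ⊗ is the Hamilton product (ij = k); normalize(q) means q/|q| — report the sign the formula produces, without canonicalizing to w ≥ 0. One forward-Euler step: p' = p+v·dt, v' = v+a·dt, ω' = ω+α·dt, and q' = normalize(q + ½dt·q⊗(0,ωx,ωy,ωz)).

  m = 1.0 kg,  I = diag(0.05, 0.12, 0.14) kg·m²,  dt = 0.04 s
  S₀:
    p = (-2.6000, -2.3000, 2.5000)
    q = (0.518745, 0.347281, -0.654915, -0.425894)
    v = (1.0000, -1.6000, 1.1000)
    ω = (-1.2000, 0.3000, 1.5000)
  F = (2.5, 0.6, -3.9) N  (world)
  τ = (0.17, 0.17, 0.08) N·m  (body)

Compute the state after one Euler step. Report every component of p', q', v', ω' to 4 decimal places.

p' = (-2.5600, -2.3640, 2.5440)
q' = (0.5434, 0.3175, -0.6515, -0.4236)
v' = (1.1000, -1.5760, 0.9440)
ω' = (-1.0712, 0.3027, 1.5301)

a = (2.5000, 0.6000, -3.9000)
p' = p + v·dt = (-2.5600, -2.3640, 2.5440)
v' = v + a·dt = (1.1000, -1.5760, 0.9440)
ω×(Iω) gyroscopic = (0.0090, 0.1620, -0.0252)
(τ − ω×Iω)/I = (3.2200, 0.0667, 0.7514)
ω' = ω + α·dt = (-1.0712, 0.3027, 1.5301)
q⊗(0,ω) = (1.2520527, -1.4770983, 0.1457748, 0.0964038)
updated quaternion q' = (0.5434, 0.3175, -0.6515, -0.4236)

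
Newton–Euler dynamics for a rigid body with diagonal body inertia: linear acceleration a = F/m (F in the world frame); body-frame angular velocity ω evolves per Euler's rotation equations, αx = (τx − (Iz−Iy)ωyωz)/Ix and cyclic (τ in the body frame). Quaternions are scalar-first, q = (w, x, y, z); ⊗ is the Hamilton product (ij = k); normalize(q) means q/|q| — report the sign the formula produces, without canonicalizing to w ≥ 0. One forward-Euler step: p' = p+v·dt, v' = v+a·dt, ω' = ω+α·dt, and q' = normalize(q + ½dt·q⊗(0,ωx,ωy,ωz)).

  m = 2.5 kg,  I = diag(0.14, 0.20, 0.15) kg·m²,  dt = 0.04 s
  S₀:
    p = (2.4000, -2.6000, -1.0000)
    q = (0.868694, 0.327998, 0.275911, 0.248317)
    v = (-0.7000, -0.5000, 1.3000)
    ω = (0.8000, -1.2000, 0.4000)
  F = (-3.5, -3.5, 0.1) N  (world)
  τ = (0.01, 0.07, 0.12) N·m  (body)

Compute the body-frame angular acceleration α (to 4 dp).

ω×(Iω) gyroscopic = (0.0240, -0.0032, -0.0576)
angular accel α = (-0.1000, 0.3660, 1.1840)

α = (-0.1000, 0.3660, 1.1840)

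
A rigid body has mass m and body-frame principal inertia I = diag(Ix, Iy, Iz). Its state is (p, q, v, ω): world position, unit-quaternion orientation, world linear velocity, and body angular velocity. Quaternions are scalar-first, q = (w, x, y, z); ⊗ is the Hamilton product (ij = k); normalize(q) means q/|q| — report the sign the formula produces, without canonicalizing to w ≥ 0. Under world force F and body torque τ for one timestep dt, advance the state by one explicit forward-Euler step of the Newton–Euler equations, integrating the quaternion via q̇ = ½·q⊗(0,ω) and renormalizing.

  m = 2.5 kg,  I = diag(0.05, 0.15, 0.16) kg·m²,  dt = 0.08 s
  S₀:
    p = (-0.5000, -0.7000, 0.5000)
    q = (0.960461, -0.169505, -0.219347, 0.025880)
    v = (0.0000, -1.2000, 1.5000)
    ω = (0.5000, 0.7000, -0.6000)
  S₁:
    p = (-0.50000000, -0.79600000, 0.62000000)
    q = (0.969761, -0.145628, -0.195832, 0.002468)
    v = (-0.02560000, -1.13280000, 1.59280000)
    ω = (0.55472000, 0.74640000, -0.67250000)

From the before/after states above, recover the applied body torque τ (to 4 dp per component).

τ = (0.0300, 0.1200, -0.1100)

ω₁ − ω₀ = (0.05472000, 0.04640000, -0.07250000)
precession coupling = (-0.0042, 0.0330, 0.0350)
I·α + gyro = (0.0300, 0.1200, -0.1100)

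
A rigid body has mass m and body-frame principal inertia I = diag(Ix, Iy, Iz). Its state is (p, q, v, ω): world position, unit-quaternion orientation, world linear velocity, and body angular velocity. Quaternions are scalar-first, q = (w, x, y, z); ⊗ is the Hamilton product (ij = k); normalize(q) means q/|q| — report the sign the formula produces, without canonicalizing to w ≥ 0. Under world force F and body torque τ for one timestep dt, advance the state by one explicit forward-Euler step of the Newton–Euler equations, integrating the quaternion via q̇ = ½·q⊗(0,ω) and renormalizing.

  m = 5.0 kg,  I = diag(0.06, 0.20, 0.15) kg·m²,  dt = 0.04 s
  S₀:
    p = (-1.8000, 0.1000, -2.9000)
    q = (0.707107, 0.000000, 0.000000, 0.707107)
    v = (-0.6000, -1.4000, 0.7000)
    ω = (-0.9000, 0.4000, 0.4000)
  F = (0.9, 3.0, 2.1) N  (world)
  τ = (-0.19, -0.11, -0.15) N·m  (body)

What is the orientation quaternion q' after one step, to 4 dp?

q' = (0.7013, -0.0184, -0.0071, 0.7126)

2q̇ = q⊗(0,ω) = (-0.2828428, -0.9192391, -0.3535535, 0.2828428)
q + ½dt·q⊗(0,ω), renormalized = (0.7013, -0.0184, -0.0071, 0.7126)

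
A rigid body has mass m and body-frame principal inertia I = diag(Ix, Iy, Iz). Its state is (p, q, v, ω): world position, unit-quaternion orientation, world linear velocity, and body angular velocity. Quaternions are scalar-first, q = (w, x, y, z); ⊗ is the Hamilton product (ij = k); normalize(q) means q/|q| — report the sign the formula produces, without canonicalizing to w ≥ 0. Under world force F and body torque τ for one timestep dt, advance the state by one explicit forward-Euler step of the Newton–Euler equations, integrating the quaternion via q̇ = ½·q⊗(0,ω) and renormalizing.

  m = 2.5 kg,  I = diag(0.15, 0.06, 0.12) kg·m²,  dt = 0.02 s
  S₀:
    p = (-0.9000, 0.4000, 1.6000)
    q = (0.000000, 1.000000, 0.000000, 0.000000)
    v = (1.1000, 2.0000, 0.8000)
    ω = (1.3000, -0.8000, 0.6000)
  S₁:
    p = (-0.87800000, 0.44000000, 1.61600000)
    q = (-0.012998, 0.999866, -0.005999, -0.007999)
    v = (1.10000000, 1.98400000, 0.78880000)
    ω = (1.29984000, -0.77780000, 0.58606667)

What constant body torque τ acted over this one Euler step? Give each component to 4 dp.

Δω = ω₁−ω₀ = (-0.00016000, 0.02220000, -0.01393333)
ω₀×(Iω₀) = (-0.0288, 0.0234, 0.0936)
applied torque τ = (-0.0300, 0.0900, 0.0100)

τ = (-0.0300, 0.0900, 0.0100)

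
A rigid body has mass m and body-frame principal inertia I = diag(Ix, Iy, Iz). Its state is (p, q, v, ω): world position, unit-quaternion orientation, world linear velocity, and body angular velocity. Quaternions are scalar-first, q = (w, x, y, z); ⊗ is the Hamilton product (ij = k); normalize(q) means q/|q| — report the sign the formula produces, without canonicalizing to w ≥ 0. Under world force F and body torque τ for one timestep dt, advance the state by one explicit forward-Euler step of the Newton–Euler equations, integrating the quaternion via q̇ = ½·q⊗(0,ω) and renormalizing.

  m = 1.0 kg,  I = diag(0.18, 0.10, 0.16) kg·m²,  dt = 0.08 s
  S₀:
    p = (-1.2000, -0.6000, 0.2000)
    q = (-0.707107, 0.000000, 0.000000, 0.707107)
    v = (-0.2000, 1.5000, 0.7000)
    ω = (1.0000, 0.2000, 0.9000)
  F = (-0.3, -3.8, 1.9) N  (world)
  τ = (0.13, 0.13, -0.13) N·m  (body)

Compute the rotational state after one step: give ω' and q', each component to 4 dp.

precession coupling ω×(Iω) = (0.0108, 0.0180, -0.0160)
angular accel α = (0.6622, 1.1200, -0.7125)
ω + α·dt = (1.0530, 0.2896, 0.8430)
2q̇ = q⊗(0,ω) = (-0.6363963, -0.8485284, 0.5656856, -0.6363963)
q + ½dt·q⊗(0,ω), renormalized = (-0.7315, -0.0339, 0.0226, 0.6806)

ω' = (1.0530, 0.2896, 0.8430)
q' = (-0.7315, -0.0339, 0.0226, 0.6806)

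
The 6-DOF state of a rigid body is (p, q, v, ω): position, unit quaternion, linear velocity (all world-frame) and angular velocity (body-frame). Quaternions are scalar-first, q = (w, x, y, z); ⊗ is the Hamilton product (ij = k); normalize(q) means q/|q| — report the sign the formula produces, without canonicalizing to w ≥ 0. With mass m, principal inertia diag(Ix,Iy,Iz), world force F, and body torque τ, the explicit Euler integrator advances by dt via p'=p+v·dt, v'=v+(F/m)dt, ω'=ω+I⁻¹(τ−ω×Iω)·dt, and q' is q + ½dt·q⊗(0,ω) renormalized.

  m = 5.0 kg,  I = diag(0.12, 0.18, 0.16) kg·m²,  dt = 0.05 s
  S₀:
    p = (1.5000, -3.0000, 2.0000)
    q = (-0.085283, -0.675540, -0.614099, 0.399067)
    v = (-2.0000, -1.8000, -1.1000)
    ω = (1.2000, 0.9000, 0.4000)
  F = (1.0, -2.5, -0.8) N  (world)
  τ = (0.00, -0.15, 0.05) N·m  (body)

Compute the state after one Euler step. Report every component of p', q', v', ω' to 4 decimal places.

p' = p + v·dt = (1.4000, -3.0900, 1.9450)
v' = v + a·dt = (-1.9900, -1.8250, -1.1080)
(τ − ω×Iω)/I = (0.0600, -0.7267, -0.0925)
ω' = ω + α·dt = (1.2030, 0.8637, 0.3954)
2q̇ = q⊗(0,ω) = (1.2037103, -0.7071395, 0.6723417, 0.0948196)
q' = normalize(q + ½dt·q⊗(0,ω)) = (-0.0551, -0.6927, -0.5968, 0.4011)

p' = (1.4000, -3.0900, 1.9450)
q' = (-0.0551, -0.6927, -0.5968, 0.4011)
v' = (-1.9900, -1.8250, -1.1080)
ω' = (1.2030, 0.8637, 0.3954)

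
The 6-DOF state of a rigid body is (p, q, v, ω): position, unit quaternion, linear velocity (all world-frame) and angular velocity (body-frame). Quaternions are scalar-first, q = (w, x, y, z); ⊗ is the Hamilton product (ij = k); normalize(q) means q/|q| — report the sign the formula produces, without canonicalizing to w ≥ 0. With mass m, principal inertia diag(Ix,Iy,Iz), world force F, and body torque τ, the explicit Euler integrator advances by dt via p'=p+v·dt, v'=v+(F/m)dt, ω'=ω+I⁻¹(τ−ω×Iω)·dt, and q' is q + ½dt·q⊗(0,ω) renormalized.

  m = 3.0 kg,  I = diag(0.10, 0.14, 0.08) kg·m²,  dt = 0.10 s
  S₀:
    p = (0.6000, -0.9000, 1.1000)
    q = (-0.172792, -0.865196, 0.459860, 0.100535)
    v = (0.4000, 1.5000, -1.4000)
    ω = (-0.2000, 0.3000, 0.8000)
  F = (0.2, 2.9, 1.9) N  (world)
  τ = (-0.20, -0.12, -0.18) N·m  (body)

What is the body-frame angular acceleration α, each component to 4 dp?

α = (-1.8560, -0.8343, -2.2200)

precession coupling ω×(Iω) = (-0.0144, -0.0032, -0.0024)
(τ − ω×Iω)/I = (-1.8560, -0.8343, -2.2200)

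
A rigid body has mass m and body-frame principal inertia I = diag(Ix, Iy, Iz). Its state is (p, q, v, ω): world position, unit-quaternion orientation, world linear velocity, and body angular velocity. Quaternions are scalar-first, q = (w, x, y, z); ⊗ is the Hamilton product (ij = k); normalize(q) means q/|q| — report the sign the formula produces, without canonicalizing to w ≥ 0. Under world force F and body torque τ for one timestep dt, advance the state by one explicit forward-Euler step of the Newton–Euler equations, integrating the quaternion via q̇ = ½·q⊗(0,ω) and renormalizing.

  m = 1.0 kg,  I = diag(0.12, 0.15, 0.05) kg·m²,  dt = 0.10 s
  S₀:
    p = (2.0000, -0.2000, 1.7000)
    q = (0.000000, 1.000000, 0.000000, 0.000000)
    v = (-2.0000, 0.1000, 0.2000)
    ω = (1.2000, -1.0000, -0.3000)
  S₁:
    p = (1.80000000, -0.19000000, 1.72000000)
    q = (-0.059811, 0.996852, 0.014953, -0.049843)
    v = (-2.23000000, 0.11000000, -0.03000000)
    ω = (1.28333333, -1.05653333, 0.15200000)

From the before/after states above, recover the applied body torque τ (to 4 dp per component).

Δω = ω₁−ω₀ = (0.08333333, -0.05653333, 0.45200000)
ω₀×(Iω₀) = (-0.0300, -0.0252, -0.0360)
τ = I·(Δω/dt) + ω₀×(Iω₀) = (0.0700, -0.1100, 0.1900)

τ = (0.0700, -0.1100, 0.1900)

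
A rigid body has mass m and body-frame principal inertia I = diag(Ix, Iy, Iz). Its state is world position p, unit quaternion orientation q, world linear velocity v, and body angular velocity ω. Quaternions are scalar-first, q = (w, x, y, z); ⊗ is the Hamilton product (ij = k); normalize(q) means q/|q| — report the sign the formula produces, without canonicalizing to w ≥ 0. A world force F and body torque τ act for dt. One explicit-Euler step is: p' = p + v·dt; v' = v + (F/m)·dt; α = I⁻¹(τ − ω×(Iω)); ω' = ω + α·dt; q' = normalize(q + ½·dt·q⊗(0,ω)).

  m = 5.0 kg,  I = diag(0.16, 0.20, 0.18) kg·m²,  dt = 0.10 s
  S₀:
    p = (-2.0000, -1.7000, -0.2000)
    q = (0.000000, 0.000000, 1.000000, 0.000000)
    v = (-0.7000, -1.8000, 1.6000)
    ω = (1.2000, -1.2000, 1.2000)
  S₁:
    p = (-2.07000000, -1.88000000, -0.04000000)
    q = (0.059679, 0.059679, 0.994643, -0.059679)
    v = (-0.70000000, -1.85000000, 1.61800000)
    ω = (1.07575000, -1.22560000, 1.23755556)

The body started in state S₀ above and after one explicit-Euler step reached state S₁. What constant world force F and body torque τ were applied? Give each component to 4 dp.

F = (0.0000, -2.5000, 0.9000)
τ = (-0.1700, -0.0800, 0.0100)

velocity change Δv = (0.00000000, -0.05000000, 0.01800000)
applied force F = (0.0000, -2.5000, 0.9000)
ω₁ − ω₀ = (-0.12425000, -0.02560000, 0.03755556)
gyro term ω₀×Iω₀ = (0.0288, -0.0288, -0.0576)
τ = I·(Δω/dt) + ω₀×(Iω₀) = (-0.1700, -0.0800, 0.0100)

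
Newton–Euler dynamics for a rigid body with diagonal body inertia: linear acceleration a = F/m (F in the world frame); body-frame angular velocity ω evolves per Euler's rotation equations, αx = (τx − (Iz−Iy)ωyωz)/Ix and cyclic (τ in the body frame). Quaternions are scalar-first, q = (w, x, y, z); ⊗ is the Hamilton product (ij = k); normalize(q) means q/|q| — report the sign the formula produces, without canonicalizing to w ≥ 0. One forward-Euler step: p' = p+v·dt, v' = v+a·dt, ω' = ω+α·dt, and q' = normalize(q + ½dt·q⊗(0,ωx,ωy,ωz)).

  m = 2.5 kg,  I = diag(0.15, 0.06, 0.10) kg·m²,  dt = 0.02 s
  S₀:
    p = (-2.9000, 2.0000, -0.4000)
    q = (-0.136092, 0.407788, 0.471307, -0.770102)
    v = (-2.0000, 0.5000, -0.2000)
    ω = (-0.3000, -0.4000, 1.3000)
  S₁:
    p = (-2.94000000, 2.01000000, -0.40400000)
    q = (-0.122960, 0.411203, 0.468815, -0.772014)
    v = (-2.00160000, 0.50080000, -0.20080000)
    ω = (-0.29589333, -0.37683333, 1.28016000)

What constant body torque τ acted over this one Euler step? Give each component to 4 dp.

ω₁ − ω₀ = (0.00410667, 0.02316667, -0.01984000)
precession coupling = (-0.0208, -0.0195, -0.0108)
τ = I·(Δω/dt) + ω₀×(Iω₀) = (0.0100, 0.0500, -0.1100)

τ = (0.0100, 0.0500, -0.1100)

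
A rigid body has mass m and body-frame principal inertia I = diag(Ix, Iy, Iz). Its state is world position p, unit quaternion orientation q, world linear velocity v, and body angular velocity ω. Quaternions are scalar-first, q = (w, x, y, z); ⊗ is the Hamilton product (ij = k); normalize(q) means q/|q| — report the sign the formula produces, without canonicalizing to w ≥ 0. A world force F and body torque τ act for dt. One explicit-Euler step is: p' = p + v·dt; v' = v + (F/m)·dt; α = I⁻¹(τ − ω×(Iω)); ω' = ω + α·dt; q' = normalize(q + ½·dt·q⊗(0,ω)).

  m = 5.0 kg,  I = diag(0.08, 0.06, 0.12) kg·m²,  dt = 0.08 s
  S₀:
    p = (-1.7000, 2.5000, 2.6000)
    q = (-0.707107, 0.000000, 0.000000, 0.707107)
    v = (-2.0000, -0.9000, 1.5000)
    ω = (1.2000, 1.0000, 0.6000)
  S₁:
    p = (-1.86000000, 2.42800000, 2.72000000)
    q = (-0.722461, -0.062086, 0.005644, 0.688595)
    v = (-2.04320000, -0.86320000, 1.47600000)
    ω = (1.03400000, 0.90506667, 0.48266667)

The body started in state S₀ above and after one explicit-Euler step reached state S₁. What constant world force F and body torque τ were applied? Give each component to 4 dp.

F = (-2.7000, 2.3000, -1.5000)
τ = (-0.1300, -0.1000, -0.2000)

Δv = v₁−v₀ = (-0.04320000, 0.03680000, -0.02400000)
F = m·Δv/dt = (-2.7000, 2.3000, -1.5000)
ω₁ − ω₀ = (-0.16600000, -0.09493333, -0.11733333)
I·α + gyro = (-0.1300, -0.1000, -0.2000)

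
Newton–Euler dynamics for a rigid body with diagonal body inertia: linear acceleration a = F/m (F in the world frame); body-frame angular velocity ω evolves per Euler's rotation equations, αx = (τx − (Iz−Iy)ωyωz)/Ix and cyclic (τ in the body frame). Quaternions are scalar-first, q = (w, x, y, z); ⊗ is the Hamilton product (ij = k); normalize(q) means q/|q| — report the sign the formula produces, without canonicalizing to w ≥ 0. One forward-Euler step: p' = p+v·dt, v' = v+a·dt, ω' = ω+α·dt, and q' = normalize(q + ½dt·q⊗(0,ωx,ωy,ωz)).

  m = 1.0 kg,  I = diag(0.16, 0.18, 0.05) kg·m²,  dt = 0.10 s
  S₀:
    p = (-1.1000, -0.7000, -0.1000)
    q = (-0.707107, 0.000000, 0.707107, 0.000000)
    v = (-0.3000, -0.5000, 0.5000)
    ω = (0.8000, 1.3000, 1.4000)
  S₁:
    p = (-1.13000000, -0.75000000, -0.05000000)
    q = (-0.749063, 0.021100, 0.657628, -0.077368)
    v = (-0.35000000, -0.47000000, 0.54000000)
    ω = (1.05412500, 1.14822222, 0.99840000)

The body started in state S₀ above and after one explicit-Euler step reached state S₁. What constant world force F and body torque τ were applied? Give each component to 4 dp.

v₁ − v₀ = (-0.05000000, 0.03000000, 0.04000000)
applied force F = (-0.5000, 0.3000, 0.4000)
ω₁ − ω₀ = (0.25412500, -0.15177778, -0.40160000)
I·α + gyro = (0.1700, -0.1500, -0.1800)

F = (-0.5000, 0.3000, 0.4000)
τ = (0.1700, -0.1500, -0.1800)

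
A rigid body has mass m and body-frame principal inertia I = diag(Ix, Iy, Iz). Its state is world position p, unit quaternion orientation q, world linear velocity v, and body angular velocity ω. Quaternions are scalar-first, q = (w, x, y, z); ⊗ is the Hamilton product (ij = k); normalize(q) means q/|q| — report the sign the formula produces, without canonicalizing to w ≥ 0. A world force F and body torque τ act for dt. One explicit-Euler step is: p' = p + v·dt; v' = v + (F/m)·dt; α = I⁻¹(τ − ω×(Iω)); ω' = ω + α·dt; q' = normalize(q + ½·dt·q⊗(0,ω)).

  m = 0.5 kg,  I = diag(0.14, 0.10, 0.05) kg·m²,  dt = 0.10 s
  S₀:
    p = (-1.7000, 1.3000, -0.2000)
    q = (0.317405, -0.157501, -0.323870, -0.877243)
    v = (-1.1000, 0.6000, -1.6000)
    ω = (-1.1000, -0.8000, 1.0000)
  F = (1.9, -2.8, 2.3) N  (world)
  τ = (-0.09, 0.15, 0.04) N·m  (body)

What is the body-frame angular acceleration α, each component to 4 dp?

ω×(Iω) gyroscopic = (0.0400, -0.0990, -0.0352)
angular accel α = (-0.9286, 2.4900, 1.5040)

α = (-0.9286, 2.4900, 1.5040)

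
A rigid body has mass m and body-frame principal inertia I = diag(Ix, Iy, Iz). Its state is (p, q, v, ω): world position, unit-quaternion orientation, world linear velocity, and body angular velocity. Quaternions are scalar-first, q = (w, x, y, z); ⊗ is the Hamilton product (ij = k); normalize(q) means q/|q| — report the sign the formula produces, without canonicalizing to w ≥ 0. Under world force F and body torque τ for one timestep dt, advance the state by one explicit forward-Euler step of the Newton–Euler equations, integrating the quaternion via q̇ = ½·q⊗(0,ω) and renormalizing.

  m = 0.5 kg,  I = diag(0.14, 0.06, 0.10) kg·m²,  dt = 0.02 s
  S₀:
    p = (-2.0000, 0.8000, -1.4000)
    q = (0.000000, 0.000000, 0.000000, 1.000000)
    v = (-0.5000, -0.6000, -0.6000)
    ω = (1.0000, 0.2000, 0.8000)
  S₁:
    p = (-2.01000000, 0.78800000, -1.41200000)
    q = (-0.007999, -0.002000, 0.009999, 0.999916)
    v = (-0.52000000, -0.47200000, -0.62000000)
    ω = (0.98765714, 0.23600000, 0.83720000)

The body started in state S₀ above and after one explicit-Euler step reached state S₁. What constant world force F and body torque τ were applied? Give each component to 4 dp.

v₁ − v₀ = (-0.02000000, 0.12800000, -0.02000000)
applied force F = (-0.5000, 3.2000, -0.5000)
rate change Δω = (-0.01234286, 0.03600000, 0.03720000)
applied torque τ = (-0.0800, 0.1400, 0.1700)

F = (-0.5000, 3.2000, -0.5000)
τ = (-0.0800, 0.1400, 0.1700)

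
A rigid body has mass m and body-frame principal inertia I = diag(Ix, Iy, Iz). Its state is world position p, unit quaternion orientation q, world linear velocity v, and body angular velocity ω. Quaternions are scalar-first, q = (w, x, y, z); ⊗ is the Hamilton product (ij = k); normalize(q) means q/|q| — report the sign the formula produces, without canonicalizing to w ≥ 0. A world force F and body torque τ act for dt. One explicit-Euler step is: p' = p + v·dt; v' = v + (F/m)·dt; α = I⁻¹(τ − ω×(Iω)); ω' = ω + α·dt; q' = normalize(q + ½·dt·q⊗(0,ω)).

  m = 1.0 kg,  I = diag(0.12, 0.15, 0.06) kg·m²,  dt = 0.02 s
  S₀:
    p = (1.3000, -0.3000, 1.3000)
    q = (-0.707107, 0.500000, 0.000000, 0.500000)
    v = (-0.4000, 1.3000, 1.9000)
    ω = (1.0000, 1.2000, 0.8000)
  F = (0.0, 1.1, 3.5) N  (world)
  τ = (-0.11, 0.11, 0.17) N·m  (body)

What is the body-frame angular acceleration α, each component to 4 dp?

precession coupling ω×(Iω) = (-0.0864, 0.0480, 0.0360)
angular accel α = (-0.1967, 0.4133, 2.2333)

α = (-0.1967, 0.4133, 2.2333)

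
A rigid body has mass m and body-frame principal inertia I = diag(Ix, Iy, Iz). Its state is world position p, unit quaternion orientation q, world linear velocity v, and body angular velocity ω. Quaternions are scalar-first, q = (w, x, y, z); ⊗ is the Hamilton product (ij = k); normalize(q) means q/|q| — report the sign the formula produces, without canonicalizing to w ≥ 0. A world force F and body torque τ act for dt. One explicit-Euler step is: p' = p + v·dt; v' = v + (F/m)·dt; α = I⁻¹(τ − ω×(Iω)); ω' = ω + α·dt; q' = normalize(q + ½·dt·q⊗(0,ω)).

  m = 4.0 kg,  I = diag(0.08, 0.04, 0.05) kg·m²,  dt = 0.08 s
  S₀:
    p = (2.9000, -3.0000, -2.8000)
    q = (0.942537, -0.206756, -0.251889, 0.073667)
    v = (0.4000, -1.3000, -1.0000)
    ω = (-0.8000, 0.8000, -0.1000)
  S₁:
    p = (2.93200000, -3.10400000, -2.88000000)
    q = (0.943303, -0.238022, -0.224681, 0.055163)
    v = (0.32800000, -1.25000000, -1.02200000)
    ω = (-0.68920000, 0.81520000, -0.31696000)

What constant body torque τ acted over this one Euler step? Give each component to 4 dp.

ω₁ − ω₀ = (0.11080000, 0.01520000, -0.21696000)
ω₀×(Iω₀) = (-0.0008, 0.0024, 0.0256)
applied torque τ = (0.1100, 0.0100, -0.1100)

τ = (0.1100, 0.0100, -0.1100)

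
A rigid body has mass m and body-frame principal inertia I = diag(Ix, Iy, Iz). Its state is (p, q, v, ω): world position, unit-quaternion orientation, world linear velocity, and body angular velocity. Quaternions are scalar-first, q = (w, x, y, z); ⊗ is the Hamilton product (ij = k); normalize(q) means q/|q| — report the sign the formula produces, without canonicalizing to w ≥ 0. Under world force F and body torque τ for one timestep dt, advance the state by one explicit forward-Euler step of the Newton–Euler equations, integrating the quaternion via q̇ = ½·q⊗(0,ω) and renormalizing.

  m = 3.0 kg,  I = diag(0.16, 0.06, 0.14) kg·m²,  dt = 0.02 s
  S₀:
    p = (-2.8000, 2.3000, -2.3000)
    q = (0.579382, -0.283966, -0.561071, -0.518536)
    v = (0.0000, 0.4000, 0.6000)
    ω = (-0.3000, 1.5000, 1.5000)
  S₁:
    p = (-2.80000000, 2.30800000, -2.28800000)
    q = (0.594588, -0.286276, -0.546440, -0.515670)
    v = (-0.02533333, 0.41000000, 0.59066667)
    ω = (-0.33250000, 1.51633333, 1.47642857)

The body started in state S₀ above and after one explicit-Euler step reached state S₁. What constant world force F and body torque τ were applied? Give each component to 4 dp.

rate change Δω = (-0.03250000, 0.01633333, -0.02357143)
τ = I·(Δω/dt) + ω₀×(Iω₀) = (-0.0800, 0.0400, -0.1200)
v₁ − v₀ = (-0.02533333, 0.01000000, -0.00933333)
m·(v₁−v₀)/dt = (-3.8000, 1.5000, -1.4000)

F = (-3.8000, 1.5000, -1.4000)
τ = (-0.0800, 0.0400, -0.1200)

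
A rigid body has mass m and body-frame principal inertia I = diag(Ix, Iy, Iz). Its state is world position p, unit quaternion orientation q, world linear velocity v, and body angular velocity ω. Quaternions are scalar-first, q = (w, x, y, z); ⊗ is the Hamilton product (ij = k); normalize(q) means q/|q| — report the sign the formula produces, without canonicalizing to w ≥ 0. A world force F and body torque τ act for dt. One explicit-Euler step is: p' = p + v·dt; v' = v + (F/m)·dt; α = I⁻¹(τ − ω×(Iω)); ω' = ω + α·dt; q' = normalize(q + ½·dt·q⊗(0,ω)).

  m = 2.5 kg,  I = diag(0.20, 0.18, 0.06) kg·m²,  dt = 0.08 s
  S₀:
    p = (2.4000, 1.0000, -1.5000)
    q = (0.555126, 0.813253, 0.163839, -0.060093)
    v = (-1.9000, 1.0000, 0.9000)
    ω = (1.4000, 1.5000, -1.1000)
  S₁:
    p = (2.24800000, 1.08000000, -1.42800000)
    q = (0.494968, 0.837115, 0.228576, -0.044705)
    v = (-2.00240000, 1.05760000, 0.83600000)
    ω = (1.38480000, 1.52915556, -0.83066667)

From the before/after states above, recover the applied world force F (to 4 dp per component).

F = (-3.2000, 1.8000, -2.0000)

v₁ − v₀ = (-0.10240000, 0.05760000, -0.06400000)
F = m·Δv/dt = (-3.2000, 1.8000, -2.0000)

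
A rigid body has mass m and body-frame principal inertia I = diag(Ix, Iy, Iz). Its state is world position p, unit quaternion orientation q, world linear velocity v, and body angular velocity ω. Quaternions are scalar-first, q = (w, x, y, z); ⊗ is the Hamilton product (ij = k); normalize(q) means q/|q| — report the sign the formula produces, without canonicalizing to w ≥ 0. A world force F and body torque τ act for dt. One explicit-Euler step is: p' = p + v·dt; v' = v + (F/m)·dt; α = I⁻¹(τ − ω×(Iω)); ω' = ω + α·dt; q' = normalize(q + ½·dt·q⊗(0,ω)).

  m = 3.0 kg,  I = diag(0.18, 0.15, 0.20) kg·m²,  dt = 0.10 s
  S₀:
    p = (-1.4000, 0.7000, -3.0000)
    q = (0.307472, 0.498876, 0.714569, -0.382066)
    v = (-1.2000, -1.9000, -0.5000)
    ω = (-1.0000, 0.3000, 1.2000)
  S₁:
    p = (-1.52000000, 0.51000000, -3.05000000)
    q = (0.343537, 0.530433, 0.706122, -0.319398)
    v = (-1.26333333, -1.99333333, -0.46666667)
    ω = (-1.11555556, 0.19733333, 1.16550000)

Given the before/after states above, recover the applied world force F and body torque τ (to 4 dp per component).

F = (-1.9000, -2.8000, 1.0000)
τ = (-0.1900, -0.1300, -0.0600)

Δv = v₁−v₀ = (-0.06333333, -0.09333333, 0.03333333)
F = m·Δv/dt = (-1.9000, -2.8000, 1.0000)
Δω = ω₁−ω₀ = (-0.11555556, -0.10266667, -0.03450000)
precession coupling = (0.0180, 0.0240, 0.0090)
I·α + gyro = (-0.1900, -0.1300, -0.0600)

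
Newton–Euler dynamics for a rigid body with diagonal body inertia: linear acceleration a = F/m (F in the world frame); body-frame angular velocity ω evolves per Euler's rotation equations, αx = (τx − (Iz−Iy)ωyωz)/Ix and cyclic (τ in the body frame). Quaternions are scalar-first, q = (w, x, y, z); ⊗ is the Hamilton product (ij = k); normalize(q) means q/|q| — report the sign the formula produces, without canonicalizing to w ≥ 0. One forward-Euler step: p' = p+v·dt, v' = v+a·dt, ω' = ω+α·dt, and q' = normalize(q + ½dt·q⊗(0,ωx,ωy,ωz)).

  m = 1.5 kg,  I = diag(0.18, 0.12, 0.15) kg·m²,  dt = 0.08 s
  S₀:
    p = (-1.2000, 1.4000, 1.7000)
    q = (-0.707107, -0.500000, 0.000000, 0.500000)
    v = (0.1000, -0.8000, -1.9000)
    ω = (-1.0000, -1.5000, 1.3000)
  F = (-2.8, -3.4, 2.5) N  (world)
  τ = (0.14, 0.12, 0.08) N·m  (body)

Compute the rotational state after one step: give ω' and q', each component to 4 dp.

ω' = (-0.9118, -1.3940, 1.3907)
q' = (-0.7501, -0.4400, 0.0482, 0.4913)

precession coupling ω×(Iω) = (-0.0585, -0.0390, -0.0900)
α = I⁻¹(τ − ω×Iω) = (1.1028, 1.3250, 1.1333)
ω + α·dt = (-0.9118, -1.3940, 1.3907)
Hamilton product q⊗(0,ω) = (-1.1500000, 1.4571070, 1.2106605, -0.1692391)
q + ½dt·q⊗(0,ω), renormalized = (-0.7501, -0.4400, 0.0482, 0.4913)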